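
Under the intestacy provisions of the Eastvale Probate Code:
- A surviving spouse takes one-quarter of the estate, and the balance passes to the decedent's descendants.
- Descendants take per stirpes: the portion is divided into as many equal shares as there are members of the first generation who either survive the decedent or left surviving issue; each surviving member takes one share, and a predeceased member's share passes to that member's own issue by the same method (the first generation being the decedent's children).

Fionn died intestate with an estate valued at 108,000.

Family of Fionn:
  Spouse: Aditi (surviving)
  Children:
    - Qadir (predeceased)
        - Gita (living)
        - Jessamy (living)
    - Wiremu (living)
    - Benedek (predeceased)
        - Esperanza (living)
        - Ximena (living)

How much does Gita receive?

Aditi takes one-quarter of 108,000 = 27,000. The remaining 81,000 passes to the descendants.
The descendants' portion (81,000) is divided into 3 shares of 27,000: Wiremu takes 27,000; Qadir's 27,000 share passes to Qadir's issue; Benedek's 27,000 share passes to Benedek's issue.
Qadir's share (27,000) is divided into 2 shares of 13,500: Gita and Jessamy each take 13,500.
Benedek's share (27,000) is divided into 2 shares of 13,500: Esperanza and Ximena each take 13,500.

Gita receives 13,500.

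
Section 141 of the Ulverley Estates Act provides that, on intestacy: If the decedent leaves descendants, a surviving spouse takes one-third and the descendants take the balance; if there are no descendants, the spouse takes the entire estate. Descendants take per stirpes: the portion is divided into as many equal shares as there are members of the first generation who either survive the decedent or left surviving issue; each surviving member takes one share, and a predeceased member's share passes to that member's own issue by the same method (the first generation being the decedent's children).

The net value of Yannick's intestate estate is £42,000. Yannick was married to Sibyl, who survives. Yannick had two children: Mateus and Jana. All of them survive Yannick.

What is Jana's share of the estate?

Jana receives £14,000.

Sibyl takes one-third of £42,000 = £14,000. The remaining £28,000 passes to the descendants.
The descendants' portion (£28,000) is divided into 2 shares of £14,000: Mateus and Jana each take £14,000.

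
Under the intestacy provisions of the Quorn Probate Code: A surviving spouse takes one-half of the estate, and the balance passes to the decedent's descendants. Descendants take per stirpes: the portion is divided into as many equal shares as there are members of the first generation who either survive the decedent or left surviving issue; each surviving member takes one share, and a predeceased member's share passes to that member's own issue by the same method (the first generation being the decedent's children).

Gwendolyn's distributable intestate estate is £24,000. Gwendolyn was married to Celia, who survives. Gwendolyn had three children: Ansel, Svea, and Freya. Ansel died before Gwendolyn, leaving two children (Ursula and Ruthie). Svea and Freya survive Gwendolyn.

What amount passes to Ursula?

Ursula receives £2,000.

Celia takes one-half of £24,000 = £12,000. The remaining £12,000 passes to the descendants.
The descendants' portion (£12,000) is divided into 3 shares of £4,000: Svea and Freya each take £4,000; Ansel's £4,000 share passes to Ansel's issue.
Ansel's share (£4,000) is divided into 2 shares of £2,000: Ursula and Ruthie each take £2,000.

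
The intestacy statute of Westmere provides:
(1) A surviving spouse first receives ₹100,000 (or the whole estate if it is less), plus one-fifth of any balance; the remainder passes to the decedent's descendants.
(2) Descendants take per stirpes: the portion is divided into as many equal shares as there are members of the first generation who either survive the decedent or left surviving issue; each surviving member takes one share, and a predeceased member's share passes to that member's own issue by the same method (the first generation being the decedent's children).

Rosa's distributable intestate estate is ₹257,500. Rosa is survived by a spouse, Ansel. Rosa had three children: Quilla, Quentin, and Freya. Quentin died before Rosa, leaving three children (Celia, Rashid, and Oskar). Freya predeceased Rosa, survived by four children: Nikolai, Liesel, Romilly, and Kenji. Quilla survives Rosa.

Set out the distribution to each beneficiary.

Ansel: ₹131,500; Quilla: ₹42,000; Celia: ₹14,000; Rashid: ₹14,000; Oskar: ₹14,000; Nikolai: ₹10,500; Liesel: ₹10,500; Romilly: ₹10,500; Kenji: ₹10,500

Ansel first takes ₹100,000, leaving a balance of ₹157,500. Ansel then takes one-fifth of the balance (₹31,500), for a total of ₹131,500. The remaining ₹126,000 passes to the descendants.
The descendants' portion (₹126,000) is divided into 3 shares of ₹42,000: Quilla takes ₹42,000; Quentin's ₹42,000 share passes to Quentin's issue; Freya's ₹42,000 share passes to Freya's issue.
Quentin's share (₹42,000) is divided into 3 shares of ₹14,000: Celia, Rashid, and Oskar each take ₹14,000.
Freya's share (₹42,000) is divided into 4 shares of ₹10,500: Nikolai, Liesel, Romilly, and Kenji each take ₹10,500.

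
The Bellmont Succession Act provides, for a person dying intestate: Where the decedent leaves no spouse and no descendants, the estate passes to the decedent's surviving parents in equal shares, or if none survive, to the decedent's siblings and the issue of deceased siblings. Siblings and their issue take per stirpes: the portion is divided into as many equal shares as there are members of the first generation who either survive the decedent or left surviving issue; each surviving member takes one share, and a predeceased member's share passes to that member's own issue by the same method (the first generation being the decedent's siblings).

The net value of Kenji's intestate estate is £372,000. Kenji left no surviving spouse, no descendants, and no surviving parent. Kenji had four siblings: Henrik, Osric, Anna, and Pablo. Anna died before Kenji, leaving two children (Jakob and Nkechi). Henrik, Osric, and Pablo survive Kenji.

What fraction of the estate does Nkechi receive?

The entire £372,000 passes to the siblings and their issue.
That amount (£372,000) is divided into 4 shares of £93,000: Henrik, Osric, and Pablo each take £93,000; Anna's £93,000 share passes to Anna's issue.
Anna's share (£93,000) is divided into 2 shares of £46,500: Jakob and Nkechi each take £46,500.

Nkechi receives 1/8 of the estate.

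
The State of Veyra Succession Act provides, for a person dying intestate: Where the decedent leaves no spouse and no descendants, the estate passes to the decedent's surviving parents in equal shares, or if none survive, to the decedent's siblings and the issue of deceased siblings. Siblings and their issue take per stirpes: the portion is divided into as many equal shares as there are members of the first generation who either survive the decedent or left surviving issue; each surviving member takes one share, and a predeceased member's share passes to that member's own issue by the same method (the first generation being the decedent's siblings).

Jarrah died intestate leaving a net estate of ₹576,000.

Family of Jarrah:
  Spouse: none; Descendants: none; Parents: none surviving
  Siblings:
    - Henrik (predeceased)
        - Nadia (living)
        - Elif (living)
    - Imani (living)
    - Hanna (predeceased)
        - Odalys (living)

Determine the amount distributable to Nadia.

Nadia receives ₹96,000.

The entire ₹576,000 passes to the siblings and their issue.
That amount (₹576,000) is divided into 3 shares of ₹192,000: Imani takes ₹192,000; Henrik's ₹192,000 share passes to Henrik's issue; Hanna's ₹192,000 share passes to Hanna's issue.
Henrik's share (₹192,000) is divided into 2 shares of ₹96,000: Nadia and Elif each take ₹96,000.
Hanna's share (₹192,000) passes entirely to Odalys.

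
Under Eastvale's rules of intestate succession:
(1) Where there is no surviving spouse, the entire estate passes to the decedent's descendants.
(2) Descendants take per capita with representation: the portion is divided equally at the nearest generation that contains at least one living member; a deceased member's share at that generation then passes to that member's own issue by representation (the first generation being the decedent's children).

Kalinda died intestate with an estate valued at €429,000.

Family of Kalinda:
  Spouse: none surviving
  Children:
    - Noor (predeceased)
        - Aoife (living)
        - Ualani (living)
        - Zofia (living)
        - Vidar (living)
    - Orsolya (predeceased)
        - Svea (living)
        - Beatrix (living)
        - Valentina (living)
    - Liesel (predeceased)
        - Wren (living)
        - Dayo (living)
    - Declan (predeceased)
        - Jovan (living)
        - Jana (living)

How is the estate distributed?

The entire €429,000 passes to the descendants.
No child survives, so the initial division is made at the grandchildren's generation.
That amount (€429,000) is divided into 11 shares of €39,000: Aoife, Ualani, Zofia, Vidar, Svea, Beatrix, Valentina, Wren, Dayo, Jovan, and Jana each take €39,000.

Aoife: €39,000; Ualani: €39,000; Zofia: €39,000; Vidar: €39,000; Svea: €39,000; Beatrix: €39,000; Valentina: €39,000; Wren: €39,000; Dayo: €39,000; Jovan: €39,000; Jana: €39,000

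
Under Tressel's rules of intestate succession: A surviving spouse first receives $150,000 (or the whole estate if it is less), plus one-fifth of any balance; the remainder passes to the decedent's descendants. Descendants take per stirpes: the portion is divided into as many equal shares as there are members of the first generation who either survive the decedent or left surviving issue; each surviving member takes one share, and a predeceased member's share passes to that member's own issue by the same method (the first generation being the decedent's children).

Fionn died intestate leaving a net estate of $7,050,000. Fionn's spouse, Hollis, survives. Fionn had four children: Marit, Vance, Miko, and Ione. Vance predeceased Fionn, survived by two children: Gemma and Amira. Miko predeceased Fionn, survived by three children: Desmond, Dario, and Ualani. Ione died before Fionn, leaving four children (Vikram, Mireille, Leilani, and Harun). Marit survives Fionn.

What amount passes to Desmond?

Hollis first takes $150,000, leaving a balance of $6,900,000. Hollis then takes one-fifth of the balance ($1,380,000), for a total of $1,530,000. The remaining $5,520,000 passes to the descendants.
The descendants' portion ($5,520,000) is divided into 4 shares of $1,380,000: Marit takes $1,380,000; Vance's $1,380,000 share passes to Vance's issue; Miko's $1,380,000 share passes to Miko's issue; Ione's $1,380,000 share passes to Ione's issue.
Vance's share ($1,380,000) is divided into 2 shares of $690,000: Gemma and Amira each take $690,000.
Miko's share ($1,380,000) is divided into 3 shares of $460,000: Desmond, Dario, and Ualani each take $460,000.
Ione's share ($1,380,000) is divided into 4 shares of $345,000: Vikram, Mireille, Leilani, and Harun each take $345,000.

Desmond receives $460,000.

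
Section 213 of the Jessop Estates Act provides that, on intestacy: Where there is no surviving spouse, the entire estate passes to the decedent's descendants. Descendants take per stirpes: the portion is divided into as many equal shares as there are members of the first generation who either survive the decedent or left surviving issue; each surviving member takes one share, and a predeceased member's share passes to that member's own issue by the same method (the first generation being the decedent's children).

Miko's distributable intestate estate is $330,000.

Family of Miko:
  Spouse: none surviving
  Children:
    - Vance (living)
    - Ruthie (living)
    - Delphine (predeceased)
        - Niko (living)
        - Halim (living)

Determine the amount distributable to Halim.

The entire $330,000 passes to the descendants.
That amount ($330,000) is divided into 3 shares of $110,000: Vance and Ruthie each take $110,000; Delphine's $110,000 share passes to Delphine's issue.
Delphine's share ($110,000) is divided into 2 shares of $55,000: Niko and Halim each take $55,000.

Halim receives $55,000.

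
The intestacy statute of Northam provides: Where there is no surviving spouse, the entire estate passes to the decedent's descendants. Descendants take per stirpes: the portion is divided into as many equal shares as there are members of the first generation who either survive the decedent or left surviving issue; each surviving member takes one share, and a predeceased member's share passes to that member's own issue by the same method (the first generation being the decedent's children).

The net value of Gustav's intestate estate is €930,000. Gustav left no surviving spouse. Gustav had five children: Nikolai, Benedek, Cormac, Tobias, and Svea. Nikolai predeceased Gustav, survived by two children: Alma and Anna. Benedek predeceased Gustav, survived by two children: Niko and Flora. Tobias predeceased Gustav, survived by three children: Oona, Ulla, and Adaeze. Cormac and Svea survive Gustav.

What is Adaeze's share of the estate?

The entire €930,000 passes to the descendants.
That amount (€930,000) is divided into 5 shares of €186,000: Cormac and Svea each take €186,000; Nikolai's €186,000 share passes to Nikolai's issue; Benedek's €186,000 share passes to Benedek's issue; Tobias's €186,000 share passes to Tobias's issue.
Nikolai's share (€186,000) is divided into 2 shares of €93,000: Alma and Anna each take €93,000.
Benedek's share (€186,000) is divided into 2 shares of €93,000: Niko and Flora each take €93,000.
Tobias's share (€186,000) is divided into 3 shares of €62,000: Oona, Ulla, and Adaeze each take €62,000.

Adaeze receives €62,000.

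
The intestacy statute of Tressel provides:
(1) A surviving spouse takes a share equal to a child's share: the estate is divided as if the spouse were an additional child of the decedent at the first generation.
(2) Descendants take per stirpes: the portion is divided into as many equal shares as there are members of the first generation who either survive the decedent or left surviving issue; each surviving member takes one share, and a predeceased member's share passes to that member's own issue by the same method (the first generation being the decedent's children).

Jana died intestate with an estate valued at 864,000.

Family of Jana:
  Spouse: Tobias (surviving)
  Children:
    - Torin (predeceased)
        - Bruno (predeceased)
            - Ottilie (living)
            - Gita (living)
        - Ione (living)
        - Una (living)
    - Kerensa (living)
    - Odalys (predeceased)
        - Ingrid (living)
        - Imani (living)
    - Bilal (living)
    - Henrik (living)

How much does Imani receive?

The spouse counts as an additional share at the children's level, so there are 6 primary shares of 144,000. Tobias takes one such share (144,000).
The children's combined portion (720,000) is divided into 5 shares of 144,000: Kerensa, Bilal, and Henrik each take 144,000; Torin's 144,000 share passes to Torin's issue; Odalys's 144,000 share passes to Odalys's issue.
Torin's share (144,000) is divided into 3 shares of 48,000: Ione and Una each take 48,000; Bruno's 48,000 share passes to Bruno's issue.
Bruno's share (48,000) is divided into 2 shares of 24,000: Ottilie and Gita each take 24,000.
Odalys's share (144,000) is divided into 2 shares of 72,000: Ingrid and Imani each take 72,000.

Imani receives 72,000.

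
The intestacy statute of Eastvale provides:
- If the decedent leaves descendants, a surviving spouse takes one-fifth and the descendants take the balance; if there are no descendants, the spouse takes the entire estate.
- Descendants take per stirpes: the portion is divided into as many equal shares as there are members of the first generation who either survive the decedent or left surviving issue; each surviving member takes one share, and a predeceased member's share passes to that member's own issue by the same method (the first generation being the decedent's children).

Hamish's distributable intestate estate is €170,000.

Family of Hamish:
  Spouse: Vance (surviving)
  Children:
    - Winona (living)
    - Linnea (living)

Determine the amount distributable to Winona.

Vance takes one-fifth of €170,000 = €34,000. The remaining €136,000 passes to the descendants.
The descendants' portion (€136,000) is divided into 2 shares of €68,000: Winona and Linnea each take €68,000.

Winona receives €68,000.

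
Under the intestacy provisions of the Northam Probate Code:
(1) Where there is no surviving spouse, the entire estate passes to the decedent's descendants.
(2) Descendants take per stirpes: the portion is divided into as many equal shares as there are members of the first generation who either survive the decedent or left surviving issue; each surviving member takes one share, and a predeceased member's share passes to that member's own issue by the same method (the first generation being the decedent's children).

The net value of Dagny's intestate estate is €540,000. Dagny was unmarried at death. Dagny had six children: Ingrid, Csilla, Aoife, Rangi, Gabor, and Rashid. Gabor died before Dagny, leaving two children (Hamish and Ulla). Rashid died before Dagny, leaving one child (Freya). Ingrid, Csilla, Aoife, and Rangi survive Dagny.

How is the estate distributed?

Ingrid: €90,000; Csilla: €90,000; Aoife: €90,000; Rangi: €90,000; Hamish: €45,000; Ulla: €45,000; Freya: €90,000

The entire €540,000 passes to the descendants.
That amount (€540,000) is divided into 6 shares of €90,000: Ingrid, Csilla, Aoife, and Rangi each take €90,000; Gabor's €90,000 share passes to Gabor's issue; Rashid's €90,000 share passes to Rashid's issue.
Gabor's share (€90,000) is divided into 2 shares of €45,000: Hamish and Ulla each take €45,000.
Rashid's share (€90,000) passes entirely to Freya.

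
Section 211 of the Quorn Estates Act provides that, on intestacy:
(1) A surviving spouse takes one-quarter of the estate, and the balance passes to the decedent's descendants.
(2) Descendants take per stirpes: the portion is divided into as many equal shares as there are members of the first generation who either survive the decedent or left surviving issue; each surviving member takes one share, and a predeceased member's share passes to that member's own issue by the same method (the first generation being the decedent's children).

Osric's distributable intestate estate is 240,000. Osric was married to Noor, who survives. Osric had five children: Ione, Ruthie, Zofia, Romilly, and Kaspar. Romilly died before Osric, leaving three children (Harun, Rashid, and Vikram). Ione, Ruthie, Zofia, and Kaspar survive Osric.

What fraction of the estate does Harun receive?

Harun receives 1/20 of the estate.

Noor takes one-quarter of 240,000 = 60,000. The remaining 180,000 passes to the descendants.
The descendants' portion (180,000) is divided into 5 shares of 36,000: Ione, Ruthie, Zofia, and Kaspar each take 36,000; Romilly's 36,000 share passes to Romilly's issue.
Romilly's share (36,000) is divided into 3 shares of 12,000: Harun, Rashid, and Vikram each take 12,000.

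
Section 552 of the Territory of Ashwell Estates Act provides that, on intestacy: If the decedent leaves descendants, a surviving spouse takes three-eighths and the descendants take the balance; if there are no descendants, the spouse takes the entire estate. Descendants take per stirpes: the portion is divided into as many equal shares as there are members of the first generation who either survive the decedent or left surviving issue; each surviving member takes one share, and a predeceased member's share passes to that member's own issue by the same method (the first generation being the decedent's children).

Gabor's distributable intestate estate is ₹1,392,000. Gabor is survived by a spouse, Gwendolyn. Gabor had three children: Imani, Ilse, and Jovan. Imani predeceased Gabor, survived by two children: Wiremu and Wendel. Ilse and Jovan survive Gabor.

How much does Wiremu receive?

Gwendolyn takes three-eighths of ₹1,392,000 = ₹522,000. The remaining ₹870,000 passes to the descendants.
The descendants' portion (₹870,000) is divided into 3 shares of ₹290,000: Ilse and Jovan each take ₹290,000; Imani's ₹290,000 share passes to Imani's issue.
Imani's share (₹290,000) is divided into 2 shares of ₹145,000: Wiremu and Wendel each take ₹145,000.

Wiremu receives ₹145,000.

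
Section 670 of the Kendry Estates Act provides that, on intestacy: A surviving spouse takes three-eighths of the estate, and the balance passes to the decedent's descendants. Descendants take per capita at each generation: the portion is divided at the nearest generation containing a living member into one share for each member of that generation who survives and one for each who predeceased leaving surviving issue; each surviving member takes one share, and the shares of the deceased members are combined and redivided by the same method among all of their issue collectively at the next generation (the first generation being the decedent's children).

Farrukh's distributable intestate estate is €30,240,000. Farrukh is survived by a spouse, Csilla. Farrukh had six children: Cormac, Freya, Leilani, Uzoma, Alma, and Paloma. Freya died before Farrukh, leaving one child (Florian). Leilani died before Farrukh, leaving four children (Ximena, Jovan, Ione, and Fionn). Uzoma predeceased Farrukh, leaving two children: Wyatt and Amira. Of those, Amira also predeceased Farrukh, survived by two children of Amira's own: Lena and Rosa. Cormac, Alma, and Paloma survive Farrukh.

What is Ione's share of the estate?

Csilla takes three-eighths of €30,240,000 = €11,340,000. The remaining €18,900,000 passes to the descendants.
The descendants' portion (€18,900,000) is divided at the children's generation into 6 shares of €3,150,000. Cormac, Alma, and Paloma each take €3,150,000. The 3 shares of the deceased (Freya, Leilani, and Uzoma) are combined into a pool of €9,450,000.
That pool (€9,450,000) is divided at the grandchildren's generation into 7 shares of €1,350,000. Florian, Ximena, Jovan, Ione, Fionn, and Wyatt each take €1,350,000. The remaining share for the deceased Amira (€1,350,000) is carried to the next generation.
That pool (€1,350,000) is divided at the great-grandchildren's generation equally among Lena and Rosa: €675,000 each.

Ione receives €1,350,000.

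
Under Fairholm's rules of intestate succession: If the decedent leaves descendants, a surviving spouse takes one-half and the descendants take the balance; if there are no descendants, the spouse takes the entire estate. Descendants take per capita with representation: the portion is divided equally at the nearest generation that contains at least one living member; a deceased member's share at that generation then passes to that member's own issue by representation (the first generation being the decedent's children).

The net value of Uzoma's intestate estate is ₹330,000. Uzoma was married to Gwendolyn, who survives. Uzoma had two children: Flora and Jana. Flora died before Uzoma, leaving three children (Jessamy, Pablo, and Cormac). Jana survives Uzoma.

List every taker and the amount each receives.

Gwendolyn takes one-half of ₹330,000 = ₹165,000. The remaining ₹165,000 passes to the descendants.
The descendants' portion (₹165,000) is divided into 2 shares of ₹82,500: Jana takes ₹82,500; Flora's ₹82,500 share passes to Flora's issue.
Flora's share (₹82,500) is divided into 3 shares of ₹27,500: Jessamy, Pablo, and Cormac each take ₹27,500.

Gwendolyn: ₹165,000; Jessamy: ₹27,500; Pablo: ₹27,500; Cormac: ₹27,500; Jana: ₹82,500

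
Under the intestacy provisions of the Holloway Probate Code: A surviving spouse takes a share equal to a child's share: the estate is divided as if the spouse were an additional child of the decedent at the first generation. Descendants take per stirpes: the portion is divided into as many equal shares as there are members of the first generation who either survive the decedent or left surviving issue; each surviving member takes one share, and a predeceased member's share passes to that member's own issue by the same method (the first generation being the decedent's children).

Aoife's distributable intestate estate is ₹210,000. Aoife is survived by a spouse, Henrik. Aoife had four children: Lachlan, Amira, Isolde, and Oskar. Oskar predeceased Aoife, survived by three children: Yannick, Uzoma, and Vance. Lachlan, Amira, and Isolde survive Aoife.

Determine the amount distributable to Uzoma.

The spouse counts as an additional share at the children's level, so there are 5 primary shares of ₹42,000. Henrik takes one such share (₹42,000).
The children's combined portion (₹168,000) is divided into 4 shares of ₹42,000: Lachlan, Amira, and Isolde each take ₹42,000; Oskar's ₹42,000 share passes to Oskar's issue.
Oskar's share (₹42,000) is divided into 3 shares of ₹14,000: Yannick, Uzoma, and Vance each take ₹14,000.

Uzoma receives ₹14,000.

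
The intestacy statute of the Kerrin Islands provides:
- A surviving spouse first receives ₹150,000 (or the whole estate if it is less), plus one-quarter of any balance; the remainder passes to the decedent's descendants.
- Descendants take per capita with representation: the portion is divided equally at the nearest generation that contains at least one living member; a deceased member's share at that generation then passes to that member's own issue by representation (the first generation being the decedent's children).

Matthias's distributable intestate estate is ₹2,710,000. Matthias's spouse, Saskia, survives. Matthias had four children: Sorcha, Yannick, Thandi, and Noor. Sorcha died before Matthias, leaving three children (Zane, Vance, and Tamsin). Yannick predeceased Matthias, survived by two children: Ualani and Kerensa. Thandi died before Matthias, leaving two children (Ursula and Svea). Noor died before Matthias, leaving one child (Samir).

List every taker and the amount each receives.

Saskia: ₹790,000; Zane: ₹240,000; Vance: ₹240,000; Tamsin: ₹240,000; Ualani: ₹240,000; Kerensa: ₹240,000; Ursula: ₹240,000; Svea: ₹240,000; Samir: ₹240,000

Saskia first takes ₹150,000, leaving a balance of ₹2,560,000. Saskia then takes one-quarter of the balance (₹640,000), for a total of ₹790,000. The remaining ₹1,920,000 passes to the descendants.
No child survives, so the initial division is made at the grandchildren's generation.
The descendants' portion (₹1,920,000) is divided into 8 shares of ₹240,000: Zane, Vance, Tamsin, Ualani, Kerensa, Ursula, Svea, and Samir each take ₹240,000.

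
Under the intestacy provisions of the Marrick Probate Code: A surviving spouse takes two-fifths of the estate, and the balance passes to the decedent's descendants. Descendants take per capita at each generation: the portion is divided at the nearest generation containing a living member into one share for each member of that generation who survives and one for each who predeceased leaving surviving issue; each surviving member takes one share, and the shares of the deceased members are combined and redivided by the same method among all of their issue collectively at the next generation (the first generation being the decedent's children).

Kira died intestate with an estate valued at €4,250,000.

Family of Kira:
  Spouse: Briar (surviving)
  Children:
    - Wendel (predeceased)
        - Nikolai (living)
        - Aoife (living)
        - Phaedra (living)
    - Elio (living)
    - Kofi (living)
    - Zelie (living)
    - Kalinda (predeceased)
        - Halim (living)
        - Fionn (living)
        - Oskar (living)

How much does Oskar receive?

Oskar receives €170,000.

Briar takes two-fifths of €4,250,000 = €1,700,000. The remaining €2,550,000 passes to the descendants.
The descendants' portion (€2,550,000) is divided at the children's generation into 5 shares of €510,000. Elio, Kofi, and Zelie each take €510,000. The 2 shares of the deceased (Wendel and Kalinda) are combined into a pool of €1,020,000.
That pool (€1,020,000) is divided at the grandchildren's generation equally among Nikolai, Aoife, Phaedra, Halim, Fionn, and Oskar: €170,000 each.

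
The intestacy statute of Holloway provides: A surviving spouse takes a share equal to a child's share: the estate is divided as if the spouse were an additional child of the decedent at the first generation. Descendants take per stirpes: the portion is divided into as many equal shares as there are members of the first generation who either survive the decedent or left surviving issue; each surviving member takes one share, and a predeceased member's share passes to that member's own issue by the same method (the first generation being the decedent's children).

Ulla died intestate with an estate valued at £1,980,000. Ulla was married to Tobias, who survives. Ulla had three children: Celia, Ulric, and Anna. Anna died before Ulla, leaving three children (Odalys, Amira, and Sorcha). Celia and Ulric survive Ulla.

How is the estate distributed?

Tobias: £495,000; Celia: £495,000; Ulric: £495,000; Odalys: £165,000; Amira: £165,000; Sorcha: £165,000

The spouse counts as an additional share at the children's level, so there are 4 primary shares of £495,000. Tobias takes one such share (£495,000).
The children's combined portion (£1,485,000) is divided into 3 shares of £495,000: Celia and Ulric each take £495,000; Anna's £495,000 share passes to Anna's issue.
Anna's share (£495,000) is divided into 3 shares of £165,000: Odalys, Amira, and Sorcha each take £165,000.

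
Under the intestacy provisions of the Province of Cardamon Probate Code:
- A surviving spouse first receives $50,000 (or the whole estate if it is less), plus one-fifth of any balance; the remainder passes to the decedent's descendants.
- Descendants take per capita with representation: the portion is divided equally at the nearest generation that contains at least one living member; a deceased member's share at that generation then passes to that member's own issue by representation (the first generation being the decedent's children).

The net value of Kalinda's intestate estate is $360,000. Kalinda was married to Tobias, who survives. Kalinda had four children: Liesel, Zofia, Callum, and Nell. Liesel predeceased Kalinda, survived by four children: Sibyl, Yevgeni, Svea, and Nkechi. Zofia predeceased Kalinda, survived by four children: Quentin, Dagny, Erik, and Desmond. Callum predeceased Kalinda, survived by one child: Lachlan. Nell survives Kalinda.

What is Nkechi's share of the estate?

Nkechi receives $15,500.

Tobias first takes $50,000, leaving a balance of $310,000. Tobias then takes one-fifth of the balance ($62,000), for a total of $112,000. The remaining $248,000 passes to the descendants.
The descendants' portion ($248,000) is divided into 4 shares of $62,000: Nell takes $62,000; Liesel's $62,000 share passes to Liesel's issue; Zofia's $62,000 share passes to Zofia's issue; Callum's $62,000 share passes to Callum's issue.
Liesel's share ($62,000) is divided into 4 shares of $15,500: Sibyl, Yevgeni, Svea, and Nkechi each take $15,500.
Zofia's share ($62,000) is divided into 4 shares of $15,500: Quentin, Dagny, Erik, and Desmond each take $15,500.
Callum's share ($62,000) passes entirely to Lachlan.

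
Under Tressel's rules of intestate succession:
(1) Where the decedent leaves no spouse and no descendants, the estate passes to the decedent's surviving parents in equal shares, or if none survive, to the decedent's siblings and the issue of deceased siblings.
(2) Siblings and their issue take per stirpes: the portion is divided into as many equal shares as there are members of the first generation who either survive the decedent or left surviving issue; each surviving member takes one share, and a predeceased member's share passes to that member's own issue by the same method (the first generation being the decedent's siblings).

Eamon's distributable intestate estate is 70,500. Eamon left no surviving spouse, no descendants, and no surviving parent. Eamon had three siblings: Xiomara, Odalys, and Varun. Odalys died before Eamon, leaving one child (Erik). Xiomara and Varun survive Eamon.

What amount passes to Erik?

The entire 70,500 passes to the siblings and their issue.
That amount (70,500) is divided into 3 shares of 23,500: Xiomara and Varun each take 23,500; Odalys's 23,500 share passes to Odalys's issue.
Odalys's share (23,500) passes entirely to Erik.

Erik receives 23,500.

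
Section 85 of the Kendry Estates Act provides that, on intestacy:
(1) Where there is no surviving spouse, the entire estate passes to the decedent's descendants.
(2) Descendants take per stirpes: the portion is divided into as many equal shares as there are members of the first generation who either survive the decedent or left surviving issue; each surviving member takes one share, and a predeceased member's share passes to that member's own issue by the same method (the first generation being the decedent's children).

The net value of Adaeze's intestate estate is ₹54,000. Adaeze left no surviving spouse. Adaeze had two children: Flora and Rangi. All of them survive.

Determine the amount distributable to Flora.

Flora receives ₹27,000.

The entire ₹54,000 passes to the descendants.
That amount (₹54,000) is divided into 2 shares of ₹27,000: Flora and Rangi each take ₹27,000.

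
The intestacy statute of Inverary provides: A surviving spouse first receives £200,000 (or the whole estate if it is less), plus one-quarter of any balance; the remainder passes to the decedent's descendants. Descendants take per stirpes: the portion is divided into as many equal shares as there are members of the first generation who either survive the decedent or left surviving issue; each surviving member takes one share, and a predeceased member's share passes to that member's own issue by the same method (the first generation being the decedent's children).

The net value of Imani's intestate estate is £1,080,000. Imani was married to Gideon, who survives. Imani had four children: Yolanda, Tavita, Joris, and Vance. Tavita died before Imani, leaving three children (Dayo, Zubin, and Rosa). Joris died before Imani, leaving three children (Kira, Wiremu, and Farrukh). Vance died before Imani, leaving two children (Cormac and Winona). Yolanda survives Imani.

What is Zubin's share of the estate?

Zubin receives £55,000.

Gideon first takes £200,000, leaving a balance of £880,000. Gideon then takes one-quarter of the balance (£220,000), for a total of £420,000. The remaining £660,000 passes to the descendants.
The descendants' portion (£660,000) is divided into 4 shares of £165,000: Yolanda takes £165,000; Tavita's £165,000 share passes to Tavita's issue; Joris's £165,000 share passes to Joris's issue; Vance's £165,000 share passes to Vance's issue.
Tavita's share (£165,000) is divided into 3 shares of £55,000: Dayo, Zubin, and Rosa each take £55,000.
Joris's share (£165,000) is divided into 3 shares of £55,000: Kira, Wiremu, and Farrukh each take £55,000.
Vance's share (£165,000) is divided into 2 shares of £82,500: Cormac and Winona each take £82,500.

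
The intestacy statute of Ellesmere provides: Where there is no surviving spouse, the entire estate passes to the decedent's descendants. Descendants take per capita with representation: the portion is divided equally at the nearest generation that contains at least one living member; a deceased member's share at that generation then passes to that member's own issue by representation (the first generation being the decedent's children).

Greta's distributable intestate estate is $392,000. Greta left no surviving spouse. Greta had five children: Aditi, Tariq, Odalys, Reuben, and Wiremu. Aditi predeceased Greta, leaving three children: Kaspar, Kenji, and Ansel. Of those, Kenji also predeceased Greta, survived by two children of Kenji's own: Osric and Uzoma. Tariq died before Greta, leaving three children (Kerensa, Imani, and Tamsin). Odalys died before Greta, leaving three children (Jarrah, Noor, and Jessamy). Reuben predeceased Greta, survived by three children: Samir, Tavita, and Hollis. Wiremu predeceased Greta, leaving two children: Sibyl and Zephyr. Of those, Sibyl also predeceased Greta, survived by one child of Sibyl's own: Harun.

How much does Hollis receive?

Hollis receives $28,000.

The entire $392,000 passes to the descendants.
No child survives, so the initial division is made at the grandchildren's generation.
That amount ($392,000) is divided into 14 shares of $28,000: Kaspar, Ansel, Kerensa, Imani, Tamsin, Jarrah, Noor, Jessamy, Samir, Tavita, Hollis, and Zephyr each take $28,000; Kenji's $28,000 share passes to Kenji's issue; Sibyl's $28,000 share passes to Sibyl's issue.
Kenji's share ($28,000) is divided into 2 shares of $14,000: Osric and Uzoma each take $14,000.
Sibyl's share ($28,000) passes entirely to Harun.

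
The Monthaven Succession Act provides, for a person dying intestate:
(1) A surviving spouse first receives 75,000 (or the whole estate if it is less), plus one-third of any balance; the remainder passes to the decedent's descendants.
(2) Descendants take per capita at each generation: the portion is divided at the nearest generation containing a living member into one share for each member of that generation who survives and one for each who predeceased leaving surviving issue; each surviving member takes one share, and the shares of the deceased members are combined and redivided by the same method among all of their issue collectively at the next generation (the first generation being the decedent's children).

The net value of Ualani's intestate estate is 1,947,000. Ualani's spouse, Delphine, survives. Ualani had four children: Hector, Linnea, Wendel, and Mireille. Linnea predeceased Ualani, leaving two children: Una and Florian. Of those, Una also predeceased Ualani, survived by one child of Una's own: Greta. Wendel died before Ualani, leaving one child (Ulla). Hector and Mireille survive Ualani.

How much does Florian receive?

Florian receives 208,000.

Delphine first takes 75,000, leaving a balance of 1,872,000. Delphine then takes one-third of the balance (624,000), for a total of 699,000. The remaining 1,248,000 passes to the descendants.
The descendants' portion (1,248,000) is divided at the children's generation into 4 shares of 312,000. Hector and Mireille each take 312,000. The 2 shares of the deceased (Linnea and Wendel) are combined into a pool of 624,000.
That pool (624,000) is divided at the grandchildren's generation into 3 shares of 208,000. Florian and Ulla each take 208,000. The remaining share for the deceased Una (208,000) is carried to the next generation.
That pool (208,000) passes entirely to Greta, the sole taker at the great-grandchildren's generation.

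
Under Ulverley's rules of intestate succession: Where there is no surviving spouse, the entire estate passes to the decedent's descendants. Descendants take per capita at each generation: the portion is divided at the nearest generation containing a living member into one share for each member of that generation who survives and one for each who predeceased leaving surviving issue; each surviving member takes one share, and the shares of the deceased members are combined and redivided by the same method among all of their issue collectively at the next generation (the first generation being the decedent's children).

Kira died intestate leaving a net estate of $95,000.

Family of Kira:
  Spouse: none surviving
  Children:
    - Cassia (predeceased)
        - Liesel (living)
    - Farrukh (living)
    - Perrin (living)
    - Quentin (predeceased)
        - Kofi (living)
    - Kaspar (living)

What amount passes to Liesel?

The entire $95,000 passes to the descendants.
That amount ($95,000) is divided at the children's generation into 5 shares of $19,000. Farrukh, Perrin, and Kaspar each take $19,000. The 2 shares of the deceased (Cassia and Quentin) are combined into a pool of $38,000.
That pool ($38,000) is divided at the grandchildren's generation equally among Liesel and Kofi: $19,000 each.

Liesel receives $19,000.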